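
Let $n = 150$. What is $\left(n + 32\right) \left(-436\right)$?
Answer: $-79352$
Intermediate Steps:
$\left(n + 32\right) \left(-436\right) = \left(150 + 32\right) \left(-436\right) = 182 \left(-436\right) = -79352$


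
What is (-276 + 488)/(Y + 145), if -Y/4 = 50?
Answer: -212/55 ≈ -3.8545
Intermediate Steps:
Y = -200 (Y = -4*50 = -200)
(-276 + 488)/(Y + 145) = (-276 + 488)/(-200 + 145) = 212/(-55) = 212*(-1/55) = -212/55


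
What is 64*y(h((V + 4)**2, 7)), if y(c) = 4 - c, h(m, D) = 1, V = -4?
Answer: 192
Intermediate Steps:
64*y(h((V + 4)**2, 7)) = 64*(4 - 1*1) = 64*(4 - 1) = 64*3 = 192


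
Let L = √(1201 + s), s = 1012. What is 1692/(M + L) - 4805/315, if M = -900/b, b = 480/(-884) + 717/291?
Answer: -62685200983497541/3316309367123403 - 2869141389372*√2213/368478818569267 ≈ -19.268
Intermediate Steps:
L = √2213 (L = √(1201 + 1012) = √2213 ≈ 47.043)
b = 41179/21437 (b = 480*(-1/884) + 717*(1/291) = -120/221 + 239/97 = 41179/21437 ≈ 1.9209)
M = -19293300/41179 (M = -900/41179/21437 = -900*21437/41179 = -19293300/41179 ≈ -468.52)
1692/(M + L) - 4805/315 = 1692/(-19293300/41179 + √2213) - 4805/315 = 1692/(-19293300/41179 + √2213) - 4805*1/315 = 1692/(-19293300/41179 + √2213) - 961/63 = -961/63 + 1692/(-19293300/41179 + √2213)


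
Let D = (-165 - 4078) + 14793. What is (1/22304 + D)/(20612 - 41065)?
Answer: -235307201/456183712 ≈ -0.51582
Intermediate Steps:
D = 10550 (D = -4243 + 14793 = 10550)
(1/22304 + D)/(20612 - 41065) = (1/22304 + 10550)/(20612 - 41065) = (1/22304 + 10550)/(-20453) = (235307201/22304)*(-1/20453) = -235307201/456183712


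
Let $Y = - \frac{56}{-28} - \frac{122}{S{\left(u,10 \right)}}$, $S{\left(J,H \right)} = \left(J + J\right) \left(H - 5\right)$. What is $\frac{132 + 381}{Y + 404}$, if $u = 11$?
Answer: $\frac{9405}{7423} \approx 1.267$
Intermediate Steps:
$S{\left(J,H \right)} = 2 J \left(-5 + H\right)$
$Y = \frac{49}{55}$ ($Y = - \frac{56}{-28} - \frac{122}{2 \cdot 11 \left(-5 + 10\right)} = \left(-56\right) \left(- \frac{1}{28}\right) - \frac{122}{2 \cdot 11 \cdot 5} = 2 - \frac{122}{110} = 2 - \frac{61}{55} = \frac{49}{55} \approx 0.89091$)
$\frac{132 + 381}{Y + 404} = \frac{132 + 381}{\frac{49}{55} + 404} = \frac{513}{\frac{22269}{55}} = 513 \cdot \frac{55}{22269} = \frac{9405}{7423}$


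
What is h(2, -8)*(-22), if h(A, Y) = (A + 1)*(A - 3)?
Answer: 66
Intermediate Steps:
h(A, Y) = (1 + A)*(-3 + A)
h(2, -8)*(-22) = (-3 + 2**2 - 2*2)*(-22) = (-3 + 4 - 4)*(-22) = -3*(-22) = 66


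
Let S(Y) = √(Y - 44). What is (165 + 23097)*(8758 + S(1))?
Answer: 203728596 + 23262*I*√43 ≈ 2.0373e+8 + 1.5254e+5*I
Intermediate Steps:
S(Y) = √(-44 + Y)
(165 + 23097)*(8758 + S(1)) = (165 + 23097)*(8758 + √(-44 + 1)) = 23262*(8758 + √(-43)) = 23262*(8758 + I*√43) = 203728596 + 23262*I*√43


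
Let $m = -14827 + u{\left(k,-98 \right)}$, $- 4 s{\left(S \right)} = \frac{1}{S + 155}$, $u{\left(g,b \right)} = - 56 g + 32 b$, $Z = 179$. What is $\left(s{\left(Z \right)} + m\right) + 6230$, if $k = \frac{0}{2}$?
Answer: $- \frac{15675289}{1336} \approx -11733.0$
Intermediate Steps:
$k = 0$ ($k = 0 \cdot \frac{1}{2} = 0$)
$s{\left(S \right)} = - \frac{1}{4 \left(155 + S\right)}$ ($s{\left(S \right)} = - \frac{1}{4 \left(S + 155\right)} = - \frac{1}{4 \left(155 + S\right)}$)
$m = -17963$ ($m = -14827 + \left(\left(-56\right) 0 + 32 \left(-98\right)\right) = -14827 + \left(0 - 3136\right) = -14827 - 3136 = -17963$)
$\left(s{\left(Z \right)} + m\right) + 6230 = \left(- \frac{1}{620 + 4 \cdot 179} - 17963\right) + 6230 = \left(- \frac{1}{620 + 716} - 17963\right) + 6230 = \left(- \frac{1}{1336} - 17963\right) + 6230 = - \frac{23998569}{1336} + 6230 = - \frac{15675289}{1336}$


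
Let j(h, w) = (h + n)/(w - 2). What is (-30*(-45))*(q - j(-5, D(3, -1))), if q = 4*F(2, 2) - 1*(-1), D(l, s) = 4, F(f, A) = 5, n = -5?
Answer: 35100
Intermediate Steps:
j(h, w) = (-5 + h)/(-2 + w) (j(h, w) = (h - 5)/(w - 2) = (-5 + h)/(-2 + w))
q = 21 (q = 4*5 - 1*(-1) = 20 + 1 = 21)
(-30*(-45))*(q - j(-5, D(3, -1))) = (-30*(-45))*(21 - (-5 - 5)/(-2 + 4)) = 1350*(21 - (-10)/2) = 1350*(21 - 1*(-5)) = 1350*(21 + 5) = 1350*26 = 35100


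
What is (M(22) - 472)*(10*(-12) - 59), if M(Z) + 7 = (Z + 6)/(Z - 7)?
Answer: 1281103/15 ≈ 85407.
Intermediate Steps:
M(Z) = -7 + (6 + Z)/(-7 + Z) (M(Z) = -7 + (Z + 6)/(Z - 7) = -7 + (6 + Z)/(-7 + Z))
(M(22) - 472)*(10*(-12) - 59) = ((55 - 6*22)/(-7 + 22) - 472)*(10*(-12) - 59) = ((55 - 132)/15 - 472)*(-120 - 59) = ((1/15)*(-77) - 472)*(-179) = (-77/15 - 472)*(-179) = -7157/15*(-179) = 1281103/15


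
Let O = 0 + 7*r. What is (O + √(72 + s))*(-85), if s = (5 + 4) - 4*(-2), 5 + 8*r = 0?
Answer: 2975/8 - 85*√89 ≈ -430.01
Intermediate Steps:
r = -5/8 (r = -5/8 + (⅛)*0 = -5/8 + 0 = -5/8 ≈ -0.62500)
s = 17 (s = 9 + 8 = 17)
O = -35/8 (O = 0 + 7*(-5/8) = 0 - 35/8 = -35/8 ≈ -4.3750)
(O + √(72 + s))*(-85) = (-35/8 + √(72 + 17))*(-85) = (-35/8 + √89)*(-85) = 2975/8 - 85*√89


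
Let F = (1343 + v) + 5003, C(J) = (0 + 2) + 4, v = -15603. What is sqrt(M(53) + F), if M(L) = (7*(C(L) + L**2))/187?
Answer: I*sqrt(320023198)/187 ≈ 95.664*I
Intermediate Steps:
C(J) = 6 (C(J) = 2 + 4 = 6)
F = -9257 (F = (1343 - 15603) + 5003 = -14260 + 5003 = -9257)
M(L) = 42/187 + 7*L**2/187 (M(L) = (7*(6 + L**2))/187 = (42 + 7*L**2)*(1/187) = 42/187 + 7*L**2/187)
sqrt(M(53) + F) = sqrt((42/187 + (7/187)*53**2) - 9257) = sqrt((42/187 + (7/187)*2809) - 9257) = sqrt((42/187 + 19663/187) - 9257) = sqrt(19705/187 - 9257) = sqrt(-1711354/187) = I*sqrt(320023198)/187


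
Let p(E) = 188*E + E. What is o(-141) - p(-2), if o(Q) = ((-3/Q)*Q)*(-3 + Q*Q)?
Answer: -59256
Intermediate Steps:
o(Q) = 9 - 3*Q² (o(Q) = -3*(-3 + Q²) = 9 - 3*Q²)
p(E) = 189*E
o(-141) - p(-2) = (9 - 3*(-141)²) - 189*(-2) = (9 - 3*19881) - 1*(-378) = (9 - 59643) + 378 = -59634 + 378 = -59256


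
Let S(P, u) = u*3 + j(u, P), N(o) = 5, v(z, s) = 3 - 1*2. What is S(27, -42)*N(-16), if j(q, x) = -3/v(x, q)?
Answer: -645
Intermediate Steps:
v(z, s) = 1 (v(z, s) = 3 - 2 = 1)
j(q, x) = -3 (j(q, x) = -3/1 = -3*1 = -3)
S(P, u) = -3 + 3*u (S(P, u) = u*3 - 3 = 3*u - 3 = -3 + 3*u)
S(27, -42)*N(-16) = (-3 + 3*(-42))*5 = (-3 - 126)*5 = -129*5 = -645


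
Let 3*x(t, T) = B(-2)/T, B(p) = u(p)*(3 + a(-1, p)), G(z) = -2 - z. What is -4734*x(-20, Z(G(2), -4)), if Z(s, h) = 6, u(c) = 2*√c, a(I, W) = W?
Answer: -526*I*√2 ≈ -743.88*I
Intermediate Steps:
B(p) = 2*√p*(3 + p) (B(p) = (2*√p)*(3 + p) = 2*√p*(3 + p))
x(t, T) = 2*I*√2/(3*T) (x(t, T) = ((2*√(-2)*(3 - 2))/T)/3 = ((2*(I*√2)*1)/T)/3 = ((2*I*√2)/T)/3 = (2*I*√2/T)/3 = 2*I*√2/(3*T))
-4734*x(-20, Z(G(2), -4)) = -3156*I*√2/6 = -526*I*√2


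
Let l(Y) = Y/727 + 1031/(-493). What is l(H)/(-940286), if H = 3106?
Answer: -781721/337008845546 ≈ -2.3196e-6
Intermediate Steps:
l(Y) = -1031/493 + Y/727 (l(Y) = Y*(1/727) + 1031*(-1/493) = Y/727 - 1031/493 = -1031/493 + Y/727)
l(H)/(-940286) = (-1031/493 + (1/727)*3106)/(-940286) = (-1031/493 + 3106/727)*(-1/940286) = (781721/358411)*(-1/940286) = -781721/337008845546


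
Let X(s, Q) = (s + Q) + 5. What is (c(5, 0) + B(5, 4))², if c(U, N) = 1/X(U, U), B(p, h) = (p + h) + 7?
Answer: 58081/225 ≈ 258.14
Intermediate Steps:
B(p, h) = 7 + h + p (B(p, h) = (h + p) + 7 = 7 + h + p)
X(s, Q) = 5 + Q + s (X(s, Q) = (Q + s) + 5 = 5 + Q + s)
c(U, N) = 1/(5 + 2*U) (c(U, N) = 1/(5 + U + U) = 1/(5 + 2*U))
(c(5, 0) + B(5, 4))² = (1/(5 + 2*5) + (7 + 4 + 5))² = (1/(5 + 10) + 16)² = (1/15 + 16)² = (241/15)² = 58081/225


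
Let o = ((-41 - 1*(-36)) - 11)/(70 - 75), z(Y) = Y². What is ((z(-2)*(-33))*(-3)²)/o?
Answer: -1485/4 ≈ -371.25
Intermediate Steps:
o = 16/5 (o = ((-41 + 36) - 11)/(-5) = -(-5 - 11)/5 = -⅕*(-16) = 16/5 ≈ 3.2000)
((z(-2)*(-33))*(-3)²)/o = (((-2)²*(-33))*(-3)²)/(16/5) = ((4*(-33))*9)*(5/16) = -132*9*(5/16) = -1188*5/16 = -1485/4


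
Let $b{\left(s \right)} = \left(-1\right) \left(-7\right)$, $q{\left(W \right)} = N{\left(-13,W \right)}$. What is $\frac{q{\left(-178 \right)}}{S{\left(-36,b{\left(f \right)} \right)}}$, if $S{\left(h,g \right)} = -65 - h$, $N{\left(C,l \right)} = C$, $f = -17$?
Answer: $\frac{13}{29} \approx 0.44828$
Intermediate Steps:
$q{\left(W \right)} = -13$
$b{\left(s \right)} = 7$
$\frac{q{\left(-178 \right)}}{S{\left(-36,b{\left(f \right)} \right)}} = - \frac{13}{-65 - -36} = - \frac{13}{-65 + 36} = - \frac{13}{-29} = \left(-13\right) \left(- \frac{1}{29}\right) = \frac{13}{29}$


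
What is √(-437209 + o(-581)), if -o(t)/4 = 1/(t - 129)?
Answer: I*√55099263515/355 ≈ 661.22*I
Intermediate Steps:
o(t) = -4/(-129 + t) (o(t) = -4/(t - 129) = -4/(-129 + t))
√(-437209 + o(-581)) = √(-437209 - 4/(-129 - 581)) = √(-437209 - 4/(-710)) = √(-437209 - 4*(-1/710)) = √(-437209 + 2/355) = √(-155209193/355) = I*√55099263515/355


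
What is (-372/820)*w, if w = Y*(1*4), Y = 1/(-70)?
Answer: 186/7175 ≈ 0.025923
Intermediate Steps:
Y = -1/70 ≈ -0.014286
w = -2/35 (w = -4/70 = -1/70*4 = -2/35 ≈ -0.057143)
(-372/820)*w = -372/820*(-2/35) = -372*1/820*(-2/35) = -93/205*(-2/35) = 186/7175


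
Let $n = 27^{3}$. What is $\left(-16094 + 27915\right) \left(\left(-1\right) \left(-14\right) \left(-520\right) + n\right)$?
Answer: $146615863$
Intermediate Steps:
$n = 19683$
$\left(-16094 + 27915\right) \left(\left(-1\right) \left(-14\right) \left(-520\right) + n\right) = \left(-16094 + 27915\right) \left(\left(-1\right) \left(-14\right) \left(-520\right) + 19683\right) = 11821 \left(14 \left(-520\right) + 19683\right) = 11821 \left(-7280 + 19683\right) = 11821 \cdot 12403 = 146615863$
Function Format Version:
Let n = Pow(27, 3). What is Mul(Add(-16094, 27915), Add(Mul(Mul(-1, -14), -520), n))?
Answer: 146615863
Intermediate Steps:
n = 19683
Mul(Add(-16094, 27915), Add(Mul(Mul(-1, -14), -520), n)) = Mul(Add(-16094, 27915), Add(Mul(Mul(-1, -14), -520), 19683)) = Mul(11821, Add(Mul(14, -520), 19683)) = Mul(11821, Add(-7280, 19683)) = Mul(11821, 12403) = 146615863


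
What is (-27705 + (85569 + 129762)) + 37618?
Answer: 225244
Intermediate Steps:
(-27705 + (85569 + 129762)) + 37618 = (-27705 + 215331) + 37618 = 187626 + 37618 = 225244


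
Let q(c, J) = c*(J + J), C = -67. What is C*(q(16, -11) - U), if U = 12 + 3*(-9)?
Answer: 22579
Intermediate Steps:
q(c, J) = 2*J*c (q(c, J) = c*(2*J) = 2*J*c)
U = -15 (U = 12 - 27 = -15)
C*(q(16, -11) - U) = -67*(2*(-11)*16 - 1*(-15)) = -67*(-352 + 15) = -67*(-337) = 22579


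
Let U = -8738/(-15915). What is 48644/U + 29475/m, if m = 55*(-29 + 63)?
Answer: 8517376875/96118 ≈ 88614.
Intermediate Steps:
m = 1870 (m = 55*34 = 1870)
U = 8738/15915 (U = -8738*(-1/15915) = 8738/15915 ≈ 0.54904)
48644/U + 29475/m = 48644/(8738/15915) + 29475/1870 = 48644*(15915/8738) + 29475*(1/1870) = 387084630/4369 + 5895/374 = 8517376875/96118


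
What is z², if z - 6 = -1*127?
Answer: 14641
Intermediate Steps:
z = -121 (z = 6 - 1*127 = 6 - 127 = -121)
z² = (-121)² = 14641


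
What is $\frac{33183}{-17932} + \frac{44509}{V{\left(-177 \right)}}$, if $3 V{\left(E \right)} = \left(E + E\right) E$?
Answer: $\frac{52537625}{187263876} \approx 0.28055$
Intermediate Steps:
$V{\left(E \right)} = \frac{2 E^{2}}{3}$ ($V{\left(E \right)} = \frac{\left(E + E\right) E}{3} = \frac{2 E E}{3} = \frac{2 E^{2}}{3}$)
$\frac{33183}{-17932} + \frac{44509}{V{\left(-177 \right)}} = \frac{33183}{-17932} + \frac{44509}{\frac{2}{3} \left(-177\right)^{2}} = 33183 \left(- \frac{1}{17932}\right) + \frac{44509}{\frac{2}{3} \cdot 31329} = - \frac{33183}{17932} + \frac{44509}{20886} = \frac{52537625}{187263876}$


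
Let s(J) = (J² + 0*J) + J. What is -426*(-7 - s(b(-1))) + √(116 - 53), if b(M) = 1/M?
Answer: 2982 + 3*√7 ≈ 2989.9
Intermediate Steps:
b(M) = 1/M
s(J) = J + J² (s(J) = (J² + 0) + J = J² + J = J + J²)
-426*(-7 - s(b(-1))) + √(116 - 53) = -426*(-7 - (1 + 1/(-1))/(-1)) + √(116 - 53) = -426*(-7 - (-1)*(1 - 1)) + √63 = -426*(-7 - (-1)*0) + 3*√7 = -426*(-7 - 1*0) + 3*√7 = -426*(-7 + 0) + 3*√7 = -426*(-7) + 3*√7 = 2982 + 3*√7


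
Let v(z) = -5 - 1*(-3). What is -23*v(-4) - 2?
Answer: 44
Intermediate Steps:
v(z) = -2 (v(z) = -5 + 3 = -2)
-23*v(-4) - 2 = -23*(-2) - 2 = 46 - 2 = 44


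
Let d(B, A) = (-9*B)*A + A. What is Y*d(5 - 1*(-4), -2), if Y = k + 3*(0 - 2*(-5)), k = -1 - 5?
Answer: 3840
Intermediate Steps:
k = -6
Y = 24 (Y = -6 + 3*(0 - 2*(-5)) = -6 + 3*(0 + 10) = -6 + 3*10 = -6 + 30 = 24)
d(B, A) = A - 9*A*B (d(B, A) = -9*A*B + A = A - 9*A*B)
Y*d(5 - 1*(-4), -2) = 24*(-2*(1 - 9*(5 - 1*(-4)))) = 24*(-2*(1 - 9*(5 + 4))) = 24*(-2*(1 - 9*9)) = 24*(-2*(1 - 81)) = 24*(-2*(-80)) = 24*160 = 3840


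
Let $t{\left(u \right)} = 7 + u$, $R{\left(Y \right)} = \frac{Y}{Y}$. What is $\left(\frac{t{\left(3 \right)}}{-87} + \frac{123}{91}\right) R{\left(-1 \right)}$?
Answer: $\frac{9791}{7917} \approx 1.2367$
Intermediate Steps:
$R{\left(Y \right)} = 1$
$\left(\frac{t{\left(3 \right)}}{-87} + \frac{123}{91}\right) R{\left(-1 \right)} = \left(\frac{7 + 3}{-87} + \frac{123}{91}\right) 1 = \left(10 \left(- \frac{1}{87}\right) + 123 \cdot \frac{1}{91}\right) 1 = \left(- \frac{10}{87} + \frac{123}{91}\right) 1 = \frac{9791}{7917} \cdot 1 = \frac{9791}{7917}$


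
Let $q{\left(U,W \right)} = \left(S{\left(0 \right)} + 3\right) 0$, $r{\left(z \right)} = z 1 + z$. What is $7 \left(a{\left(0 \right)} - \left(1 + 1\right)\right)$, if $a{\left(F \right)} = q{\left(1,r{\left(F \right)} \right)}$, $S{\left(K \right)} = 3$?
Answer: $-14$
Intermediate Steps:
$r{\left(z \right)} = 2 z$ ($r{\left(z \right)} = z + z = 2 z$)
$q{\left(U,W \right)} = 0$ ($q{\left(U,W \right)} = \left(3 + 3\right) 0 = 6 \cdot 0 = 0$)
$a{\left(F \right)} = 0$
$7 \left(a{\left(0 \right)} - \left(1 + 1\right)\right) = 7 \left(0 - \left(1 + 1\right)\right) = 7 \left(0 - 2\right) = 7 \left(-2\right) = -14$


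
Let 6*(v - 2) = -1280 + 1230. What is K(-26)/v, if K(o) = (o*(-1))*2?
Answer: -156/19 ≈ -8.2105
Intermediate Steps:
K(o) = -2*o (K(o) = -o*2 = -2*o)
v = -19/3 (v = 2 + (-1280 + 1230)/6 = 2 + (⅙)*(-50) = 2 - 25/3 = -19/3 ≈ -6.3333)
K(-26)/v = (-2*(-26))/(-19/3) = 52*(-3/19) = -156/19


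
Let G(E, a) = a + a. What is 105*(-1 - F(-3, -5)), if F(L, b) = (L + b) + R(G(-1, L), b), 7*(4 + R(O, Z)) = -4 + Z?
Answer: 1290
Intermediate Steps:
G(E, a) = 2*a
R(O, Z) = -32/7 + Z/7 (R(O, Z) = -4 + (-4 + Z)/7 = -4 + (-4/7 + Z/7) = -32/7 + Z/7)
F(L, b) = -32/7 + L + 8*b/7 (F(L, b) = (L + b) + (-32/7 + b/7) = -32/7 + L + 8*b/7)
105*(-1 - F(-3, -5)) = 105*(-1 - (-32/7 - 3 + (8/7)*(-5))) = 105*(-1 - (-32/7 - 3 - 40/7)) = 105*(-1 - 1*(-93/7)) = 105*(-1 + 93/7) = 105*(86/7) = 1290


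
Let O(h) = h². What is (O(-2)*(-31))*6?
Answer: -744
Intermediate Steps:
(O(-2)*(-31))*6 = ((-2)²*(-31))*6 = (4*(-31))*6 = -124*6 = -744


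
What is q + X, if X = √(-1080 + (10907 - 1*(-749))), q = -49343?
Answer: -49343 + 4*√661 ≈ -49240.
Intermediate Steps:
X = 4*√661 (X = √(-1080 + (10907 + 749)) = √(-1080 + 11656) = √10576 = 4*√661 ≈ 102.84)
q + X = -49343 + 4*√661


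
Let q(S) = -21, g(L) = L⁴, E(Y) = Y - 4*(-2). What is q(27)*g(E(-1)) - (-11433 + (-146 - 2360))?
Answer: -36482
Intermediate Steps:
E(Y) = 8 + Y (E(Y) = Y + 8 = 8 + Y)
q(27)*g(E(-1)) - (-11433 + (-146 - 2360)) = -21*(8 - 1)⁴ - (-11433 + (-146 - 2360)) = -21*7⁴ - (-11433 - 2506) = -21*2401 - 1*(-13939) = -50421 + 13939 = -36482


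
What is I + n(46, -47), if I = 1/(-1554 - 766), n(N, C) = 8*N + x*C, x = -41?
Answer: 5324399/2320 ≈ 2295.0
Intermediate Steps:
n(N, C) = -41*C + 8*N (n(N, C) = 8*N - 41*C = -41*C + 8*N)
I = -1/2320 (I = 1/(-2320) = -1/2320 ≈ -0.00043103)
I + n(46, -47) = -1/2320 + (-41*(-47) + 8*46) = -1/2320 + (1927 + 368) = -1/2320 + 2295 = 5324399/2320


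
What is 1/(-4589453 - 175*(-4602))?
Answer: -1/3784103 ≈ -2.6426e-7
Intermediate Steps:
1/(-4589453 - 175*(-4602)) = 1/(-4589453 + 805350) = 1/(-3784103) = -1/3784103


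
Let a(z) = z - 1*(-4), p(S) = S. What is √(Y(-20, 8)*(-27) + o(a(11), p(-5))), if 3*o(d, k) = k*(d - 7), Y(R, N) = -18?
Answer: √4254/3 ≈ 21.741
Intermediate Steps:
a(z) = 4 + z (a(z) = z + 4 = 4 + z)
o(d, k) = k*(-7 + d)/3 (o(d, k) = (k*(d - 7))/3 = (k*(-7 + d))/3 = k*(-7 + d)/3)
√(Y(-20, 8)*(-27) + o(a(11), p(-5))) = √(-18*(-27) + (⅓)*(-5)*(-7 + (4 + 11))) = √(486 + (⅓)*(-5)*(-7 + 15)) = √(486 + (⅓)*(-5)*8) = √(486 - 40/3) = √(1418/3) = √4254/3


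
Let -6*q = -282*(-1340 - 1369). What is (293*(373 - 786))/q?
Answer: 17287/18189 ≈ 0.95041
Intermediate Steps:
q = -127323 (q = -(-47)*(-1340 - 1369) = -(-47)*(-2709) = -⅙*763938 = -127323)
(293*(373 - 786))/q = (293*(373 - 786))/(-127323) = (293*(-413))*(-1/127323) = -121009*(-1/127323) = 17287/18189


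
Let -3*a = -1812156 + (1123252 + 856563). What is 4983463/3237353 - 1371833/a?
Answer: 14158845457264/542771366627 ≈ 26.086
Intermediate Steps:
a = -167659/3 (a = -(-1812156 + (1123252 + 856563))/3 = -(-1812156 + 1979815)/3 = -⅓*167659 = -167659/3 ≈ -55886.)
4983463/3237353 - 1371833/a = 4983463/3237353 - 1371833/(-167659/3) = 4983463*(1/3237353) - 1371833*(-3/167659) = 4983463/3237353 + 4115499/167659 = 14158845457264/542771366627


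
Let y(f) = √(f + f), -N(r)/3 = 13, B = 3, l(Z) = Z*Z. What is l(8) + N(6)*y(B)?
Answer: 64 - 39*√6 ≈ -31.530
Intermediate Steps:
l(Z) = Z²
N(r) = -39 (N(r) = -3*13 = -39)
y(f) = √2*√f (y(f) = √(2*f) = √2*√f)
l(8) + N(6)*y(B) = 8² - 39*√2*√3 = 64 - 39*√6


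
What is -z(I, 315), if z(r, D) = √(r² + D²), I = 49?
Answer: -7*√2074 ≈ -318.79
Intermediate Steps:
z(r, D) = √(D² + r²)
-z(I, 315) = -√(315² + 49²) = -√(99225 + 2401) = -√101626 = -7*√2074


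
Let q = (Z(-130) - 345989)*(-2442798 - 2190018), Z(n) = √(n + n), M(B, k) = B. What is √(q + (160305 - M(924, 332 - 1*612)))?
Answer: √(1602903534405 - 9265632*I*√65) ≈ 1.2661e+6 - 3.0e+1*I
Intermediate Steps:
Z(n) = √2*√n (Z(n) = √(2*n) = √2*√n)
q = 1602903375024 - 9265632*I*√65 (q = (√2*√(-130) - 345989)*(-2442798 - 2190018) = (√2*(I*√130) - 345989)*(-4632816) = (2*I*√65 - 345989)*(-4632816) = (-345989 + 2*I*√65)*(-4632816) = 1602903375024 - 9265632*I*√65 ≈ 1.6029e+12 - 7.4702e+7*I)
√(q + (160305 - M(924, 332 - 1*612))) = √((1602903375024 - 9265632*I*√65) + (160305 - 1*924)) = √((1602903375024 - 9265632*I*√65) + (160305 - 924)) = √((1602903375024 - 9265632*I*√65) + 159381) = √(1602903534405 - 9265632*I*√65)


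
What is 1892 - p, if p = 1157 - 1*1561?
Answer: 2296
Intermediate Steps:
p = -404 (p = 1157 - 1561 = -404)
1892 - p = 1892 - 1*(-404) = 1892 + 404 = 2296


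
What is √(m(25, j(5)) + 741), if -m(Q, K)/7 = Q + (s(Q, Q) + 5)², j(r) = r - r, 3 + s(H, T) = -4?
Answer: √538 ≈ 23.195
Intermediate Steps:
s(H, T) = -7 (s(H, T) = -3 - 4 = -7)
j(r) = 0
m(Q, K) = -28 - 7*Q (m(Q, K) = -7*(Q + (-7 + 5)²) = -7*(Q + (-2)²) = -7*(Q + 4) = -7*(4 + Q) = -28 - 7*Q)
√(m(25, j(5)) + 741) = √((-28 - 7*25) + 741) = √((-28 - 175) + 741) = √(-203 + 741) = √538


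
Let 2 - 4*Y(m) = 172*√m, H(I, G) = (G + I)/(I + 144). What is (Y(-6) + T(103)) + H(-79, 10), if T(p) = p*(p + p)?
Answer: 2758267/130 - 43*I*√6 ≈ 21217.0 - 105.33*I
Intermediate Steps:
H(I, G) = (G + I)/(144 + I)
Y(m) = ½ - 43*√m
T(p) = 2*p² (T(p) = p*(2*p) = 2*p²)
(Y(-6) + T(103)) + H(-79, 10) = ((½ - 43*I*√6) + 2*103²) + (10 - 79)/(144 - 79) = ((½ - 43*I*√6) + 2*10609) - 69/65 = ((½ - 43*I*√6) + 21218) + (1/65)*(-69) = (42437/2 - 43*I*√6) - 69/65 = 2758267/130 - 43*I*√6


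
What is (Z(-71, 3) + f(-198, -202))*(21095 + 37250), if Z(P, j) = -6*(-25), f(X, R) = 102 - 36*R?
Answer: 438987780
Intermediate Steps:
f(X, R) = 102 - 36*R
Z(P, j) = 150
(Z(-71, 3) + f(-198, -202))*(21095 + 37250) = (150 + (102 - 36*(-202)))*(21095 + 37250) = (150 + (102 + 7272))*58345 = (150 + 7374)*58345 = 7524*58345 = 438987780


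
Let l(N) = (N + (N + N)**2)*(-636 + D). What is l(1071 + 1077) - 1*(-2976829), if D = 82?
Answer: -10222624427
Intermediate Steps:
l(N) = -2216*N**2 - 554*N (l(N) = (N + (N + N)**2)*(-636 + 82) = (N + (2*N)**2)*(-554) = (N + 4*N**2)*(-554) = -2216*N**2 - 554*N)
l(1071 + 1077) - 1*(-2976829) = -554*(1071 + 1077)*(1 + 4*(1071 + 1077)) - 1*(-2976829) = -554*2148*(1 + 4*2148) + 2976829 = -554*2148*(1 + 8592) + 2976829 = -554*2148*8593 + 2976829 = -10225601256 + 2976829 = -10222624427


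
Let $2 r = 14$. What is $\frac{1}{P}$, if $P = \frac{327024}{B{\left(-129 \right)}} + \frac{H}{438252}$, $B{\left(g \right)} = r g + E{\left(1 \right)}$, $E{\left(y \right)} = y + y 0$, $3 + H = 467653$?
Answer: $- \frac{98825826}{35724275437} \approx -0.0027663$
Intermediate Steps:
$H = 467650$ ($H = -3 + 467653 = 467650$)
$r = 7$ ($r = \frac{1}{2} \cdot 14 = 7$)
$E{\left(y \right)} = y$ ($E{\left(y \right)} = y + 0 = y$)
$B{\left(g \right)} = 1 + 7 g$ ($B{\left(g \right)} = 7 g + 1 = 1 + 7 g$)
$P = - \frac{35724275437}{98825826}$ ($P = \frac{327024}{1 + 7 \left(-129\right)} + \frac{467650}{438252} = \frac{327024}{1 - 903} + 467650 \cdot \frac{1}{438252} = \frac{327024}{-902} + \frac{233825}{219126} = 327024 \left(- \frac{1}{902}\right) + \frac{233825}{219126} = - \frac{163512}{451} + \frac{233825}{219126} = - \frac{35724275437}{98825826} \approx -361.49$)
$\frac{1}{P} = \frac{1}{- \frac{35724275437}{98825826}} = - \frac{98825826}{35724275437}$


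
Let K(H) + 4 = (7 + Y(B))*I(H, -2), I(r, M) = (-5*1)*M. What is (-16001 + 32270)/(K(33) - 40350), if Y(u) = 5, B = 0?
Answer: -16269/40234 ≈ -0.40436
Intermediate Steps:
I(r, M) = -5*M
K(H) = 116 (K(H) = -4 + (7 + 5)*(-5*(-2)) = -4 + 12*10 = -4 + 120 = 116)
(-16001 + 32270)/(K(33) - 40350) = (-16001 + 32270)/(116 - 40350) = 16269/(-40234) = 16269*(-1/40234) = -16269/40234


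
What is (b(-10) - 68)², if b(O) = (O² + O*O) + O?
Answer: 14884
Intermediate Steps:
b(O) = O + 2*O² (b(O) = (O² + O²) + O = 2*O² + O = O + 2*O²)
(b(-10) - 68)² = (-10*(1 + 2*(-10)) - 68)² = (-10*(1 - 20) - 68)² = (-10*(-19) - 68)² = (190 - 68)² = 122² = 14884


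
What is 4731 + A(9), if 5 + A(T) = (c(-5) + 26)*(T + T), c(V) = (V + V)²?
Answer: 6994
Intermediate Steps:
c(V) = 4*V² (c(V) = (2*V)² = 4*V²)
A(T) = -5 + 252*T (A(T) = -5 + (4*(-5)² + 26)*(T + T) = -5 + (4*25 + 26)*(2*T) = -5 + (100 + 26)*(2*T) = -5 + 126*(2*T) = -5 + 252*T)
4731 + A(9) = 4731 + (-5 + 252*9) = 4731 + (-5 + 2268) = 4731 + 2263 = 6994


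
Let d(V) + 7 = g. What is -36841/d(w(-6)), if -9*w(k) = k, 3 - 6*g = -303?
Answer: -36841/44 ≈ -837.29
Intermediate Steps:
g = 51 (g = 1/2 - 1/6*(-303) = 1/2 + 101/2 = 51)
w(k) = -k/9
d(V) = 44 (d(V) = -7 + 51 = 44)
-36841/d(w(-6)) = -36841/44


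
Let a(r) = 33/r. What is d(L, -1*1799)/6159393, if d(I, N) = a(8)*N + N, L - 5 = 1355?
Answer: -73759/49275144 ≈ -0.0014969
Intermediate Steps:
L = 1360 (L = 5 + 1355 = 1360)
d(I, N) = 41*N/8 (d(I, N) = (33/8)*N + N = (33*(⅛))*N + N = 33*N/8 + N = 41*N/8)
d(L, -1*1799)/6159393 = (41*(-1*1799)/8)/6159393 = ((41/8)*(-1799))*(1/6159393) = -73759/8*1/6159393 = -73759/49275144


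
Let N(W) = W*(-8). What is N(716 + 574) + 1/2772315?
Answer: -28610290799/2772315 ≈ -10320.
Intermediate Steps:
N(W) = -8*W
N(716 + 574) + 1/2772315 = -8*(716 + 574) + 1/2772315 = -8*1290 + 1/2772315 = -10320 + 1/2772315 = -28610290799/2772315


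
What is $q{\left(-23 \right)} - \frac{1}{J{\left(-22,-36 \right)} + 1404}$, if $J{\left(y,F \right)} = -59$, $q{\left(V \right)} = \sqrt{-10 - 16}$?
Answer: $- \frac{1}{1345} + i \sqrt{26} \approx -0.00074349 + 5.099 i$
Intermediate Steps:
$q{\left(V \right)} = i \sqrt{26}$ ($q{\left(V \right)} = \sqrt{-26} = i \sqrt{26}$)
$q{\left(-23 \right)} - \frac{1}{J{\left(-22,-36 \right)} + 1404} = i \sqrt{26} - \frac{1}{-59 + 1404} = i \sqrt{26} - \frac{1}{1345} = - \frac{1}{1345} + i \sqrt{26}$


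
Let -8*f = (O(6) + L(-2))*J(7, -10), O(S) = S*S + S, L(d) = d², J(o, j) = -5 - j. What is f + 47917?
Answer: 191553/4 ≈ 47888.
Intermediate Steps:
O(S) = S + S² (O(S) = S² + S = S + S²)
f = -115/4 (f = -(6*(1 + 6) + (-2)²)*(-5 - 1*(-10))/8 = -(6*7 + 4)*(-5 + 10)/8 = -(42 + 4)*5/8 = -23*5/4 = -⅛*230 = -115/4 ≈ -28.750)
f + 47917 = -115/4 + 47917 = 191553/4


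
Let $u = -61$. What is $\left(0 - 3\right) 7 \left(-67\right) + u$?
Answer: $1346$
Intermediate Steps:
$\left(0 - 3\right) 7 \left(-67\right) + u = \left(0 - 3\right) 7 \left(-67\right) - 61 = \left(-3\right) 7 \left(-67\right) - 61 = \left(-21\right) \left(-67\right) - 61 = 1407 - 61 = 1346$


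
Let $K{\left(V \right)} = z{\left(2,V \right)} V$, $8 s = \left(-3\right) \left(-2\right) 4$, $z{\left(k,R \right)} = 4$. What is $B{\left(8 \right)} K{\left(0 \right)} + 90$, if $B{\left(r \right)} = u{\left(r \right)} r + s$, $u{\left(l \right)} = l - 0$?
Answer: $90$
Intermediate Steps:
$s = 3$ ($s = \frac{\left(-3\right) \left(-2\right) 4}{8} = \frac{6 \cdot 4}{8} = \frac{1}{8} \cdot 24 = 3$)
$u{\left(l \right)} = l$ ($u{\left(l \right)} = l + 0 = l$)
$K{\left(V \right)} = 4 V$
$B{\left(r \right)} = 3 + r^{2}$ ($B{\left(r \right)} = r r + 3 = r^{2} + 3 = 3 + r^{2}$)
$B{\left(8 \right)} K{\left(0 \right)} + 90 = \left(3 + 8^{2}\right) 4 \cdot 0 + 90 = \left(3 + 64\right) 0 + 90 = 67 \cdot 0 + 90 = 0 + 90 = 90$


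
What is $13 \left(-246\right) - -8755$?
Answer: $5557$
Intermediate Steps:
$13 \left(-246\right) - -8755 = -3198 + 8755 = 5557$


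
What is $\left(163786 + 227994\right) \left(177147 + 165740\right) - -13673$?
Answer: $134336282533$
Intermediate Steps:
$\left(163786 + 227994\right) \left(177147 + 165740\right) - -13673 = 391780 \cdot 342887 + 13673 = 134336268860 + 13673 = 134336282533$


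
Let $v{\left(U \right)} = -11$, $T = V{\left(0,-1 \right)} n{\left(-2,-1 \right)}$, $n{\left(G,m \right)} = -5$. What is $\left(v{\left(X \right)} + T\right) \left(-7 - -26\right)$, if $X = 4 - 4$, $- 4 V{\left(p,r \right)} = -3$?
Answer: $- \frac{1121}{4} \approx -280.25$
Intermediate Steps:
$V{\left(p,r \right)} = \frac{3}{4}$ ($V{\left(p,r \right)} = \left(- \frac{1}{4}\right) \left(-3\right) = \frac{3}{4}$)
$T = - \frac{15}{4}$ ($T = \frac{3}{4} \left(-5\right) = - \frac{15}{4} \approx -3.75$)
$X = 0$ ($X = 4 - 4 = 0$)
$\left(v{\left(X \right)} + T\right) \left(-7 - -26\right) = \left(-11 - \frac{15}{4}\right) \left(-7 - -26\right) = - \frac{59 \left(-7 + 26\right)}{4} = \left(- \frac{59}{4}\right) 19 = - \frac{1121}{4}$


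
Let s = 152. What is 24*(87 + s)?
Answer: 5736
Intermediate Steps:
24*(87 + s) = 24*(87 + 152) = 24*239 = 5736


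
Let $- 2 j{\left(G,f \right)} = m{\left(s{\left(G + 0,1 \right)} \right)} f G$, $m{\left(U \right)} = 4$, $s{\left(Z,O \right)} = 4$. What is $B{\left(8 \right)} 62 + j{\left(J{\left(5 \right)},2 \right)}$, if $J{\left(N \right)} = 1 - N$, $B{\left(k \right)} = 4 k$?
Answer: $2000$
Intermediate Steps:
$j{\left(G,f \right)} = - 2 G f$ ($j{\left(G,f \right)} = - \frac{4 f G}{2} = - \frac{4 G f}{2} = - 2 G f$)
$B{\left(8 \right)} 62 + j{\left(J{\left(5 \right)},2 \right)} = 4 \cdot 8 \cdot 62 - 2 \left(1 - 5\right) 2 = 32 \cdot 62 - 2 \left(1 - 5\right) 2 = 1984 - \left(-8\right) 2 = 1984 + 16 = 2000$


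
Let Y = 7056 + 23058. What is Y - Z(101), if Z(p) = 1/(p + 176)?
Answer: 8341577/277 ≈ 30114.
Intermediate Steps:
Z(p) = 1/(176 + p)
Y = 30114
Y - Z(101) = 30114 - 1/(176 + 101) = 30114 - 1/277 = 8341577/277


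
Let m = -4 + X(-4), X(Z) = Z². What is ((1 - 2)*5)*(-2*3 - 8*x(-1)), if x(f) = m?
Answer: 510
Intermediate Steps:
m = 12 (m = -4 + (-4)² = -4 + 16 = 12)
x(f) = 12
((1 - 2)*5)*(-2*3 - 8*x(-1)) = ((1 - 2)*5)*(-2*3 - 8*12) = (-1*5)*(-6 - 96) = -5*(-102) = 510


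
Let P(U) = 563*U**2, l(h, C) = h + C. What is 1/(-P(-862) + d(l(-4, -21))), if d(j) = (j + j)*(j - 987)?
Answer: -1/418283172 ≈ -2.3907e-9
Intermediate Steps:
l(h, C) = C + h
d(j) = 2*j*(-987 + j) (d(j) = (2*j)*(-987 + j) = 2*j*(-987 + j))
1/(-P(-862) + d(l(-4, -21))) = 1/(-563*(-862)**2 + 2*(-21 - 4)*(-987 + (-21 - 4))) = 1/(-563*743044 + 2*(-25)*(-987 - 25)) = 1/(-1*418333772 + 2*(-25)*(-1012)) = 1/(-418333772 + 50600) = 1/(-418283172) = -1/418283172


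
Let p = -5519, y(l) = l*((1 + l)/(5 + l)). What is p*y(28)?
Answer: -4481428/33 ≈ -1.3580e+5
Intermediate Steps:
y(l) = l*(1 + l)/(5 + l) (y(l) = l*((1 + l)/(5 + l)) = l*(1 + l)/(5 + l))
p*y(28) = -154532*(1 + 28)/(5 + 28) = -154532*29/33 = -5519*812/33 = -4481428/33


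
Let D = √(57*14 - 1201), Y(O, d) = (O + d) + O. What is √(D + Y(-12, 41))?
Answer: √(17 + I*√403) ≈ 4.6533 + 2.1571*I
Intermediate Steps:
Y(O, d) = d + 2*O
D = I*√403 (D = √(798 - 1201) = √(-403) = I*√403 ≈ 20.075*I)
√(D + Y(-12, 41)) = √(I*√403 + (41 + 2*(-12))) = √(I*√403 + (41 - 24)) = √(I*√403 + 17) = √(17 + I*√403)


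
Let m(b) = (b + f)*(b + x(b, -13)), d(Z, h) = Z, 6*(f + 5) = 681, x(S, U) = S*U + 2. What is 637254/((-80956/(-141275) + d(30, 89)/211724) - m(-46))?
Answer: -1058950040664300/57536772133117 ≈ -18.405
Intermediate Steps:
x(S, U) = 2 + S*U
f = 217/2 (f = -5 + (⅙)*681 = -5 + 227/2 = 217/2 ≈ 108.50)
m(b) = (2 - 12*b)*(217/2 + b) (m(b) = (b + 217/2)*(b + (2 + b*(-13))) = (217/2 + b)*(b + (2 - 13*b)) = (217/2 + b)*(2 - 12*b) = (2 - 12*b)*(217/2 + b))
637254/((-80956/(-141275) + d(30, 89)/211724) - m(-46)) = 637254/((-80956/(-141275) + 30/211724) - (217 - 1300*(-46) - 12*(-46)²)) = 637254/((-80956*(-1/141275) + 30*(1/211724)) - (217 + 59800 - 12*2116)) = 637254/((80956/141275 + 15/105862) - (217 + 59800 - 25392)) = 637254/(8572283197/14955654050 - 1*34625) = 637254/(8572283197/14955654050 - 34625) = 637254/(-517830949198053/14955654050) = 637254*(-14955654050/517830949198053) = -1058950040664300/57536772133117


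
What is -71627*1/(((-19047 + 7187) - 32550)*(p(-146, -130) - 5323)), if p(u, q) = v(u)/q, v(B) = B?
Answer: -931151/3072479204 ≈ -0.00030306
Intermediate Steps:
p(u, q) = u/q
-71627*1/(((-19047 + 7187) - 32550)*(p(-146, -130) - 5323)) = -71627*1/((-146/(-130) - 5323)*((-19047 + 7187) - 32550)) = -71627*1/((-11860 - 32550)*(-146*(-1/130) - 5323)) = -71627*(-1/(44410*(73/65 - 5323))) = -71627/((-345922/65*(-44410))) = -71627/3072479204/13 = -71627*13/3072479204 = -931151/3072479204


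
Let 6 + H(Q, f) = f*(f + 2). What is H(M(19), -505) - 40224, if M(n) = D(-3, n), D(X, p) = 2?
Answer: 213785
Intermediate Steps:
M(n) = 2
H(Q, f) = -6 + f*(2 + f) (H(Q, f) = -6 + f*(f + 2) = -6 + f*(2 + f))
H(M(19), -505) - 40224 = (-6 + (-505)**2 + 2*(-505)) - 40224 = (-6 + 255025 - 1010) - 40224 = 254009 - 40224 = 213785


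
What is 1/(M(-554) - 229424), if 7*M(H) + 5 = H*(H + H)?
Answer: -7/992141 ≈ -7.0554e-6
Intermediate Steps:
M(H) = -5/7 + 2*H**2/7 (M(H) = -5/7 + (H*(H + H))/7 = -5/7 + (H*(2*H))/7 = -5/7 + (2*H**2)/7 = -5/7 + 2*H**2/7)
1/(M(-554) - 229424) = 1/((-5/7 + (2/7)*(-554)**2) - 229424) = 1/((-5/7 + (2/7)*306916) - 229424) = 1/((-5/7 + 613832/7) - 229424) = 1/(613827/7 - 229424) = 1/(-992141/7) = -7/992141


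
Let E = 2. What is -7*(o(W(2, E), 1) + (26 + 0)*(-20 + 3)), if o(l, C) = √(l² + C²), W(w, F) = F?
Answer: 3094 - 7*√5 ≈ 3078.3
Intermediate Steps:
o(l, C) = √(C² + l²)
-7*(o(W(2, E), 1) + (26 + 0)*(-20 + 3)) = -7*(√(1² + 2²) + (26 + 0)*(-20 + 3)) = -7*(√(1 + 4) + 26*(-17)) = -7*(√5 - 442) = -7*(-442 + √5) = 3094 - 7*√5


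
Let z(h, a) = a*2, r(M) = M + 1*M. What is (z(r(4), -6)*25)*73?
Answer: -21900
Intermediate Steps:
r(M) = 2*M (r(M) = M + M = 2*M)
z(h, a) = 2*a
(z(r(4), -6)*25)*73 = ((2*(-6))*25)*73 = -12*25*73 = -300*73 = -21900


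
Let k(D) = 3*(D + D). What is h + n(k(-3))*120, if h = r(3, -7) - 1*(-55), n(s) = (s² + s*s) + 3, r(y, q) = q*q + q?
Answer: 78217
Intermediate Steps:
r(y, q) = q + q² (r(y, q) = q² + q = q + q²)
k(D) = 6*D (k(D) = 3*(2*D) = 6*D)
n(s) = 3 + 2*s² (n(s) = (s² + s²) + 3 = 2*s² + 3 = 3 + 2*s²)
h = 97 (h = -7*(1 - 7) - 1*(-55) = -7*(-6) + 55 = 42 + 55 = 97)
h + n(k(-3))*120 = 97 + (3 + 2*(6*(-3))²)*120 = 97 + (3 + 2*(-18)²)*120 = 97 + (3 + 2*324)*120 = 97 + (3 + 648)*120 = 97 + 651*120 = 97 + 78120 = 78217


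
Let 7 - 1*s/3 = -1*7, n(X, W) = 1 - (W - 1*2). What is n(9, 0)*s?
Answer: 126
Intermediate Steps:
n(X, W) = 3 - W (n(X, W) = 1 - (W - 2) = 1 - (-2 + W) = 1 + (2 - W) = 3 - W)
s = 42 (s = 21 - (-3)*7 = 21 - 3*(-7) = 21 + 21 = 42)
n(9, 0)*s = (3 - 1*0)*42 = (3 + 0)*42 = 3*42 = 126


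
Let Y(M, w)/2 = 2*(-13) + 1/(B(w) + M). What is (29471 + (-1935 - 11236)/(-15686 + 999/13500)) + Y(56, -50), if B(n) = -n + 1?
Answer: 24689058083605/839197041 ≈ 29420.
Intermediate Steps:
B(n) = 1 - n
Y(M, w) = -52 + 2/(1 + M - w) (Y(M, w) = 2*(2*(-13) + 1/((1 - w) + M)) = 2*(-26 + 1/(1 + M - w)) = -52 + 2/(1 + M - w))
(29471 + (-1935 - 11236)/(-15686 + 999/13500)) + Y(56, -50) = (29471 + (-1935 - 11236)/(-15686 + 999/13500)) + 2*(-25 - 26*56 + 26*(-50))/(1 + 56 - 1*(-50)) = (29471 - 13171/(-15686 + 999*(1/13500))) + 2*(-25 - 1456 - 1300)/(1 + 56 + 50) = (29471 - 13171/(-15686 + 37/500)) + 2*(-2781)/107 = (29471 - 13171/(-7842963/500)) + 2*(1/107)*(-2781) = (29471 - 13171*(-500/7842963)) - 5562/107 = (29471 + 6585500/7842963) - 5562/107 = 231146548073/7842963 - 5562/107 = 24689058083605/839197041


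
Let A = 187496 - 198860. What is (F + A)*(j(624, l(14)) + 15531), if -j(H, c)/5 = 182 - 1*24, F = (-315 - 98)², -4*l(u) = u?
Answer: 2346840905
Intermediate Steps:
l(u) = -u/4
F = 170569 (F = (-413)² = 170569)
j(H, c) = -790 (j(H, c) = -5*(182 - 1*24) = -5*(182 - 24) = -5*158 = -790)
A = -11364
(F + A)*(j(624, l(14)) + 15531) = (170569 - 11364)*(-790 + 15531) = 159205*14741 = 2346840905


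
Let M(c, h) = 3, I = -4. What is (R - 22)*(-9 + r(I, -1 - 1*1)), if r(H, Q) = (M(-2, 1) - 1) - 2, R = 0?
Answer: 198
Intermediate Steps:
r(H, Q) = 0 (r(H, Q) = (3 - 1) - 2 = 2 - 2 = 0)
(R - 22)*(-9 + r(I, -1 - 1*1)) = (0 - 22)*(-9 + 0) = -22*(-9) = 198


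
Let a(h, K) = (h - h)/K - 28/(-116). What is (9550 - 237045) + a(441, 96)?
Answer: -6597348/29 ≈ -2.2749e+5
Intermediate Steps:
a(h, K) = 7/29 (a(h, K) = 0/K - 28*(-1/116) = 0 + 7/29 = 7/29)
(9550 - 237045) + a(441, 96) = (9550 - 237045) + 7/29 = -227495 + 7/29 = -6597348/29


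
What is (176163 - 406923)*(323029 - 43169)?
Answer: -64580493600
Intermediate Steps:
(176163 - 406923)*(323029 - 43169) = -230760*279860 = -64580493600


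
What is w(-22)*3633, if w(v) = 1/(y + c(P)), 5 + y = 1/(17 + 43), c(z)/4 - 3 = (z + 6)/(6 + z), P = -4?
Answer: 217980/661 ≈ 329.77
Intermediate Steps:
c(z) = 16 (c(z) = 12 + 4*((z + 6)/(6 + z)) = 12 + 4*((6 + z)/(6 + z)) = 12 + 4*1 = 12 + 4 = 16)
y = -299/60 (y = -5 + 1/(17 + 43) = -5 + 1/60 = -299/60 ≈ -4.9833)
w(v) = 60/661 (w(v) = 1/(-299/60 + 16) = 1/(661/60) = 60/661)
w(-22)*3633 = (60/661)*3633 = 217980/661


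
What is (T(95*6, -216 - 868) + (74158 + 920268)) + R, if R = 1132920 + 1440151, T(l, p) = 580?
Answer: 3568077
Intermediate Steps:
R = 2573071
(T(95*6, -216 - 868) + (74158 + 920268)) + R = (580 + (74158 + 920268)) + 2573071 = (580 + 994426) + 2573071 = 995006 + 2573071 = 3568077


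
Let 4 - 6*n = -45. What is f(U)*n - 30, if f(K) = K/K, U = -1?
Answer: -131/6 ≈ -21.833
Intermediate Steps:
n = 49/6 (n = ⅔ - ⅙*(-45) = ⅔ + 15/2 = 49/6 ≈ 8.1667)
f(K) = 1
f(U)*n - 30 = 1*(49/6) - 30 = 49/6 - 30 = -131/6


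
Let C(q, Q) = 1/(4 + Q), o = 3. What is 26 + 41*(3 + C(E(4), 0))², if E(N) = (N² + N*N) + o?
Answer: 7345/16 ≈ 459.06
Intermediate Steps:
E(N) = 3 + 2*N² (E(N) = (N² + N*N) + 3 = (N² + N²) + 3 = 2*N² + 3 = 3 + 2*N²)
26 + 41*(3 + C(E(4), 0))² = 26 + 41*(3 + 1/(4 + 0))² = 26 + 41*(3 + 1/4)² = 26 + 41*(3 + ¼)² = 26 + 41*(13/4)² = 26 + 41*(169/16) = 26 + 6929/16 = 7345/16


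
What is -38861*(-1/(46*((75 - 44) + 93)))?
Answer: 38861/5704 ≈ 6.8129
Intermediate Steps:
-38861*(-1/(46*((75 - 44) + 93))) = -38861*(-1/(46*(31 + 93))) = -38861/(124*(-46)) = -38861/(-5704) = -38861*(-1/5704) = 38861/5704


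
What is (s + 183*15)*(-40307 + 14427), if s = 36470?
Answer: -1014884200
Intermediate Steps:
(s + 183*15)*(-40307 + 14427) = (36470 + 183*15)*(-40307 + 14427) = (36470 + 2745)*(-25880) = 39215*(-25880) = -1014884200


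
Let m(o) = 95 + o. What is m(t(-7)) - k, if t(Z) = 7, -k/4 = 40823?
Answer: 163394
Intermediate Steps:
k = -163292 (k = -4*40823 = -163292)
m(t(-7)) - k = (95 + 7) - 1*(-163292) = 102 + 163292 = 163394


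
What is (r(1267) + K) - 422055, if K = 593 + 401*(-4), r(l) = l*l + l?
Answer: 1183490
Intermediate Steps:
r(l) = l + l² (r(l) = l² + l = l + l²)
K = -1011 (K = 593 - 1604 = -1011)
(r(1267) + K) - 422055 = (1267*(1 + 1267) - 1011) - 422055 = (1267*1268 - 1011) - 422055 = (1606556 - 1011) - 422055 = 1605545 - 422055 = 1183490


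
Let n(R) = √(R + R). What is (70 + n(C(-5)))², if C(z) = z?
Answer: (70 + I*√10)² ≈ 4890.0 + 442.72*I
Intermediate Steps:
n(R) = √2*√R (n(R) = √(2*R) = √2*√R)
(70 + n(C(-5)))² = (70 + √2*√(-5))² = (70 + √2*(I*√5))² = (70 + I*√10)²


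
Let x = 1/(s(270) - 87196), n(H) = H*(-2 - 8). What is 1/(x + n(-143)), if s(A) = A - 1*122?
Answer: 87048/124478639 ≈ 0.00069930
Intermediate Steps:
s(A) = -122 + A (s(A) = A - 122 = -122 + A)
n(H) = -10*H (n(H) = H*(-10) = -10*H)
x = -1/87048 (x = 1/((-122 + 270) - 87196) = 1/(148 - 87196) = 1/(-87048) = -1/87048 ≈ -1.1488e-5)
1/(x + n(-143)) = 1/(-1/87048 - 10*(-143)) = 1/(-1/87048 + 1430) = 1/(124478639/87048) = 87048/124478639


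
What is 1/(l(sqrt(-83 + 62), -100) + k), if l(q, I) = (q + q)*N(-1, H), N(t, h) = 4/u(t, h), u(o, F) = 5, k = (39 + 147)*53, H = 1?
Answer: 41075/404917574 - 10*I*sqrt(21)/607376361 ≈ 0.00010144 - 7.5449e-8*I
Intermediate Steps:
k = 9858 (k = 186*53 = 9858)
N(t, h) = 4/5
l(q, I) = 8*q/5 (l(q, I) = (q + q)*(4/5) = (2*q)*(4/5) = 8*q/5)
1/(l(sqrt(-83 + 62), -100) + k) = 1/(8*sqrt(-83 + 62)/5 + 9858) = 1/(8*sqrt(-21)/5 + 9858) = 1/(8*(I*sqrt(21))/5 + 9858) = 1/(8*I*sqrt(21)/5 + 9858) = 1/(9858 + 8*I*sqrt(21)/5)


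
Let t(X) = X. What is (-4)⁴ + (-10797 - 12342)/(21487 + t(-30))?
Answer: 5469853/21457 ≈ 254.92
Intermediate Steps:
(-4)⁴ + (-10797 - 12342)/(21487 + t(-30)) = (-4)⁴ + (-10797 - 12342)/(21487 - 30) = 256 - 23139/21457 = 5469853/21457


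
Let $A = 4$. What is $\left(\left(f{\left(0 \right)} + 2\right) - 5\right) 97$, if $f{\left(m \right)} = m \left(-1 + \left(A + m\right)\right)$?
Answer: $-291$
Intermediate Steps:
$f{\left(m \right)} = m \left(3 + m\right)$ ($f{\left(m \right)} = m \left(-1 + \left(4 + m\right)\right) = m \left(3 + m\right)$)
$\left(\left(f{\left(0 \right)} + 2\right) - 5\right) 97 = \left(\left(0 \left(3 + 0\right) + 2\right) - 5\right) 97 = \left(\left(0 \cdot 3 + 2\right) - 5\right) 97 = \left(\left(0 + 2\right) - 5\right) 97 = \left(2 - 5\right) 97 = \left(-3\right) 97 = -291$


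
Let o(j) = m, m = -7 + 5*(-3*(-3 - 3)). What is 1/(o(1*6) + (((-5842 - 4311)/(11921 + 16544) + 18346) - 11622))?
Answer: 28465/193751102 ≈ 0.00014692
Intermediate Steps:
m = 83 (m = -7 + 5*(-3*(-6)) = -7 + 5*18 = -7 + 90 = 83)
o(j) = 83
1/(o(1*6) + (((-5842 - 4311)/(11921 + 16544) + 18346) - 11622)) = 1/(83 + (((-5842 - 4311)/(11921 + 16544) + 18346) - 11622)) = 1/(83 + ((-10153/28465 + 18346) - 11622)) = 1/(83 + (522208737/28465 - 11622)) = 1/(83 + 191388507/28465) = 1/(193751102/28465) = 28465/193751102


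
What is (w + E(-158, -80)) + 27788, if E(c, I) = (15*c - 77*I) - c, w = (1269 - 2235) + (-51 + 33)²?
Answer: 31094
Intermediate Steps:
w = -642 (w = -966 + (-18)² = -966 + 324 = -642)
E(c, I) = -77*I + 14*c (E(c, I) = (-77*I + 15*c) - c = -77*I + 14*c)
(w + E(-158, -80)) + 27788 = (-642 + (-77*(-80) + 14*(-158))) + 27788 = (-642 + (6160 - 2212)) + 27788 = (-642 + 3948) + 27788 = 3306 + 27788 = 31094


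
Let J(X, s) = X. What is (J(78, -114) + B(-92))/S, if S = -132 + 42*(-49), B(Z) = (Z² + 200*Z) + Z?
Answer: 995/219 ≈ 4.5434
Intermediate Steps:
B(Z) = Z² + 201*Z
S = -2190 (S = -132 - 2058 = -2190)
(J(78, -114) + B(-92))/S = (78 - 92*(201 - 92))/(-2190) = (78 - 92*109)*(-1/2190) = (78 - 10028)*(-1/2190) = -9950*(-1/2190) = 995/219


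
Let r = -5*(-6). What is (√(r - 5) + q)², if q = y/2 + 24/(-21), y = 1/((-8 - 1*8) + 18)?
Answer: 13225/784 ≈ 16.869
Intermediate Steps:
y = ½ (y = 1/((-8 - 8) + 18) = 1/(-16 + 18) = 1/2 = ½ ≈ 0.50000)
r = 30
q = -25/28 (q = (½)/2 + 24/(-21) = (½)*(½) + 24*(-1/21) = ¼ - 8/7 = -25/28 ≈ -0.89286)
(√(r - 5) + q)² = (√(30 - 5) - 25/28)² = (√25 - 25/28)² = (5 - 25/28)² = (115/28)² = 13225/784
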